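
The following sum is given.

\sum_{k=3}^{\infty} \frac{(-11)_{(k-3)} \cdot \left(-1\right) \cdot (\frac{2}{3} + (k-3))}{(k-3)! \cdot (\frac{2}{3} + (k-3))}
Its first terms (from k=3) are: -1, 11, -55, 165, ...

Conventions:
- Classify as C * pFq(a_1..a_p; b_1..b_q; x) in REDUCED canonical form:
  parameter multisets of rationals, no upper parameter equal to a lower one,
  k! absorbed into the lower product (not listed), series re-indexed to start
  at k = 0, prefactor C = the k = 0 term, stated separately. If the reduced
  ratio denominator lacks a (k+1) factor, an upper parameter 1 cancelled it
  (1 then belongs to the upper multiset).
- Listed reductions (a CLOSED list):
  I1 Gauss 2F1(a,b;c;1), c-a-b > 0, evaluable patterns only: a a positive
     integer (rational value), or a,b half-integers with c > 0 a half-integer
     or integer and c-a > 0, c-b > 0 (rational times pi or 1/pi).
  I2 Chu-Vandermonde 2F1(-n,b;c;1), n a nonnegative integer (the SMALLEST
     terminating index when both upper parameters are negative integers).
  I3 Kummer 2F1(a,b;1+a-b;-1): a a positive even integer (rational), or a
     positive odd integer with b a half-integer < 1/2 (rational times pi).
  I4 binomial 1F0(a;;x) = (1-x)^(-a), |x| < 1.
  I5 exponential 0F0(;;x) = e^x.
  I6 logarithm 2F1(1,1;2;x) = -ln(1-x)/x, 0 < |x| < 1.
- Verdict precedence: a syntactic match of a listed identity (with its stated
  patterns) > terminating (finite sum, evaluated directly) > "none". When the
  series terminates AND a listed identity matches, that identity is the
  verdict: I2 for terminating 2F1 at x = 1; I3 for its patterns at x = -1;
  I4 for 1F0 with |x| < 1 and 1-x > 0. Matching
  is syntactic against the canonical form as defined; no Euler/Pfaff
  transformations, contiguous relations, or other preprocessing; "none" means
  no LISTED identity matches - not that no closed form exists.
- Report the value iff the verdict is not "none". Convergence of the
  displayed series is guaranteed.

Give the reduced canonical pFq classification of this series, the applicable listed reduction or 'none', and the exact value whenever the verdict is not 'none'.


At argument 1: a 1F0 with upper {-11}, lower {-}, scaled by C = -1. Verdict: terminating at k = 11: the factor (-11)_k kills every later term; summing the 12 survivors is exact. Sum: 0.

The tell: from the first term -1: striking the common factor k + 2/3 reduces the term (prefactor -1).
Ratio: r(k) = 1 * (k-11) / [(k+1)] - poly over poly, x = 1 from leading terms; C = -1 at k = 0.


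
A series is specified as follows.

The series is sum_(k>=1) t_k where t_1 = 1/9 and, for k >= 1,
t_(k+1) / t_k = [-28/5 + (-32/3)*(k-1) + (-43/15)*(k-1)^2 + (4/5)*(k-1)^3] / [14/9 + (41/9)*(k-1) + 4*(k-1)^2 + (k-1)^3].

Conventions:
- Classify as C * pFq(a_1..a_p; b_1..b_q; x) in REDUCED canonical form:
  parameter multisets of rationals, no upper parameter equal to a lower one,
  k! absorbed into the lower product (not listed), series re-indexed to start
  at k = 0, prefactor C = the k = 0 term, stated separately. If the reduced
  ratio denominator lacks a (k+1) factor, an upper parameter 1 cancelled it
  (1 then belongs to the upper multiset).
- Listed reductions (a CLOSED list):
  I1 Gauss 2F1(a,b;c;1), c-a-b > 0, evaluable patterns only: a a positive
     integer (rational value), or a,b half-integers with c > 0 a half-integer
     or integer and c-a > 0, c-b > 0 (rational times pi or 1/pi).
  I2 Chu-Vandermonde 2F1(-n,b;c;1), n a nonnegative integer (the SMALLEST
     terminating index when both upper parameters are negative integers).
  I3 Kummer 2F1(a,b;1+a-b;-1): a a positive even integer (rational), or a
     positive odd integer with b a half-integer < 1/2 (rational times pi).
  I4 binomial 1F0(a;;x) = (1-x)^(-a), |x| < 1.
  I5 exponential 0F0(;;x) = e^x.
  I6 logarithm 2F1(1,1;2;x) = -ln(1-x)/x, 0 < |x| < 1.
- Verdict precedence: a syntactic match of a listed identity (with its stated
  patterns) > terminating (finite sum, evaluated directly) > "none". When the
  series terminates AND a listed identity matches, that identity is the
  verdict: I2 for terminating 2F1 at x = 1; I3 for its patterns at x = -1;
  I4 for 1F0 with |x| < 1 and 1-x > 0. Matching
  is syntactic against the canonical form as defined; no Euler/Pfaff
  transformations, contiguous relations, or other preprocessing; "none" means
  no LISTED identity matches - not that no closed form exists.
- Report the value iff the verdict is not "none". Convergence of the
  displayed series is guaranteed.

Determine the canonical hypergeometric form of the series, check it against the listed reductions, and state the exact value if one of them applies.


The series (x = 4/5) is 2F1: upper {-6, 7/4}, lower {7/3}, prefactor 1/9. Verdict: terminating at k = 6: the factor (-6)_k kills every later term; summing the 7 survivors is exact. Value: 522157/117000000.

Structural cue: t_0 = 1/9 here, and factor the ratio over Q (C = 1/9): negated roots = parameters.
Consecutive-term ratio: r(k) = (4/5) * (k-6) (k+7/4) / [(k+7/3) (k+1)] - poly over poly, x = (4/5) from leading terms; C = 1/9 at k = 0.


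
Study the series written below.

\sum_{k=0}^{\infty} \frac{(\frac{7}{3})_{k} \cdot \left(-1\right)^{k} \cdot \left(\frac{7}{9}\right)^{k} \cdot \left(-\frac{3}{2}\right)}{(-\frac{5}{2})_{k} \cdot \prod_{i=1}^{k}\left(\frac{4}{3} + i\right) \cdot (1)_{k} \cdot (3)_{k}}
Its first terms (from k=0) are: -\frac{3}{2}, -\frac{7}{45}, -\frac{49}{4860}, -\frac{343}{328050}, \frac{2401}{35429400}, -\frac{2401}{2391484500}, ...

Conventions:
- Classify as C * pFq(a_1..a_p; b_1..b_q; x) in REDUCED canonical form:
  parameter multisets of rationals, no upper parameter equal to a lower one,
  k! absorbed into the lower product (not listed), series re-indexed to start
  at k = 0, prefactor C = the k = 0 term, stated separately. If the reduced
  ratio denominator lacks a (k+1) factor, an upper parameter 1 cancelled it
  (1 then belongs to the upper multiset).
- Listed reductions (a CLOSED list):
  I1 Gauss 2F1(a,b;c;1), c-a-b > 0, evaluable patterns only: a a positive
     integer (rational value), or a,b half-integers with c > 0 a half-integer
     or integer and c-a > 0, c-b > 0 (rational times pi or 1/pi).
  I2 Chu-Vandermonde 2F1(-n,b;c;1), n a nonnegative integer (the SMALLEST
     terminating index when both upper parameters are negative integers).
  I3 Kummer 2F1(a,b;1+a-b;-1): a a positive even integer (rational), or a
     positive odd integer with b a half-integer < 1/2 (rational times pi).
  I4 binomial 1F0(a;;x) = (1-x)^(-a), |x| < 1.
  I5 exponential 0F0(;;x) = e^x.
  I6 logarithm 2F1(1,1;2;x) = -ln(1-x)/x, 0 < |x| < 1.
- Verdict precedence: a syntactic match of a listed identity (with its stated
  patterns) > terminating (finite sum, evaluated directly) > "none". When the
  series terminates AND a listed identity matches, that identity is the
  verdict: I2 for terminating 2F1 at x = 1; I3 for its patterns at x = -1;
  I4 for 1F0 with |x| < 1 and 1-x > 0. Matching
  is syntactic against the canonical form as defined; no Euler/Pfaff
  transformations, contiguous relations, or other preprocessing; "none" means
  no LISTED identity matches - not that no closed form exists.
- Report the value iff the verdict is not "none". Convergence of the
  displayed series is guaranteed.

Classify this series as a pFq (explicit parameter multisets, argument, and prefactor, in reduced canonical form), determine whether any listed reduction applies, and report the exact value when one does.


This is -\frac{3}{2} * 0F2(-; -\frac{5}{2}, 3; -\frac{7}{9}) in reduced canonical form. Verdict: none - at argument -\frac{7}{9} the multisets {-} ; {-\frac{5}{2}, 3} match no listed identity.

The tell: with t_0 = -\frac{3}{2}, (1)_k (prefactor -3/2) is k! itself.
Term ratio: r(k) = -\frac{7}{9} * 1 / [(k-\frac{5}{2}) (k+3) (k+1)] - rational in k, leading ratio -\frac{7}{9}; with t_0 = -\frac{3}{2}, classification follows.


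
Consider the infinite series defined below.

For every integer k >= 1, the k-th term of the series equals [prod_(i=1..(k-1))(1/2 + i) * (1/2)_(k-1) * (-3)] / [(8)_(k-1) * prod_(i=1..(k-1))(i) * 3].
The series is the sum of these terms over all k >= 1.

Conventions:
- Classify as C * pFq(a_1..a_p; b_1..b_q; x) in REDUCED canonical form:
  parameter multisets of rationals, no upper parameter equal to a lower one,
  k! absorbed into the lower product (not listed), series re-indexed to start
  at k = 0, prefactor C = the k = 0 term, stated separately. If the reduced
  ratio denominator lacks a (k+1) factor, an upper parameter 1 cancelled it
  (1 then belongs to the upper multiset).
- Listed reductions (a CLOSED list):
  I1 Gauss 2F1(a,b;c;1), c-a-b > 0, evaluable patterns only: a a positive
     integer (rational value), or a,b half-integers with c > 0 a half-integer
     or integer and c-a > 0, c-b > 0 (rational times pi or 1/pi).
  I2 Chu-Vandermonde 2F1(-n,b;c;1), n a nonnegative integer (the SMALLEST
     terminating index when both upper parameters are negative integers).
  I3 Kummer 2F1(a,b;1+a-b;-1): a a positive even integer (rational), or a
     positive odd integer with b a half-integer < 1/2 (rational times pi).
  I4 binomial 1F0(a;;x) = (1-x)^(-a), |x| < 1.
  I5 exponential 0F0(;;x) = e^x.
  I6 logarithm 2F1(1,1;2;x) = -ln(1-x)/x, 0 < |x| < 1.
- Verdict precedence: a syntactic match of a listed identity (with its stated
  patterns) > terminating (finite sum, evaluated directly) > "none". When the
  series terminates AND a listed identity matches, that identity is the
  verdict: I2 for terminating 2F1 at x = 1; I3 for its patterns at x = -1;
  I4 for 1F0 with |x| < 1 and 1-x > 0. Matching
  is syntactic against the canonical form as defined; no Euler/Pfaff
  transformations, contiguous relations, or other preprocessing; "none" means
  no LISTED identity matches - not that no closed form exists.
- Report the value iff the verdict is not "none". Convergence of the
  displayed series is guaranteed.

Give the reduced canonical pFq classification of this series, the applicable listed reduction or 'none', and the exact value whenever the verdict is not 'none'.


Prefactor -1, argument 1: 2F1 with upper {1/2, 3/2} over lower {8}. Verdict: Gauss's theorem I1 (half-integer case) matches (x = 1; upper {1/2, 3/2} half-integers, c = 8 in the evaluable pattern). Sum: (-1048576/297297) / pi.

Key observation: x = 1 and the constant factors (prefactor -1) combine into one prefactor.
Ratio: r(k) = 1 * (k+1/2) (k+3/2) / [(k+8) (k+1)] ; factor over Q: parameters, x = 1, and C = -1.


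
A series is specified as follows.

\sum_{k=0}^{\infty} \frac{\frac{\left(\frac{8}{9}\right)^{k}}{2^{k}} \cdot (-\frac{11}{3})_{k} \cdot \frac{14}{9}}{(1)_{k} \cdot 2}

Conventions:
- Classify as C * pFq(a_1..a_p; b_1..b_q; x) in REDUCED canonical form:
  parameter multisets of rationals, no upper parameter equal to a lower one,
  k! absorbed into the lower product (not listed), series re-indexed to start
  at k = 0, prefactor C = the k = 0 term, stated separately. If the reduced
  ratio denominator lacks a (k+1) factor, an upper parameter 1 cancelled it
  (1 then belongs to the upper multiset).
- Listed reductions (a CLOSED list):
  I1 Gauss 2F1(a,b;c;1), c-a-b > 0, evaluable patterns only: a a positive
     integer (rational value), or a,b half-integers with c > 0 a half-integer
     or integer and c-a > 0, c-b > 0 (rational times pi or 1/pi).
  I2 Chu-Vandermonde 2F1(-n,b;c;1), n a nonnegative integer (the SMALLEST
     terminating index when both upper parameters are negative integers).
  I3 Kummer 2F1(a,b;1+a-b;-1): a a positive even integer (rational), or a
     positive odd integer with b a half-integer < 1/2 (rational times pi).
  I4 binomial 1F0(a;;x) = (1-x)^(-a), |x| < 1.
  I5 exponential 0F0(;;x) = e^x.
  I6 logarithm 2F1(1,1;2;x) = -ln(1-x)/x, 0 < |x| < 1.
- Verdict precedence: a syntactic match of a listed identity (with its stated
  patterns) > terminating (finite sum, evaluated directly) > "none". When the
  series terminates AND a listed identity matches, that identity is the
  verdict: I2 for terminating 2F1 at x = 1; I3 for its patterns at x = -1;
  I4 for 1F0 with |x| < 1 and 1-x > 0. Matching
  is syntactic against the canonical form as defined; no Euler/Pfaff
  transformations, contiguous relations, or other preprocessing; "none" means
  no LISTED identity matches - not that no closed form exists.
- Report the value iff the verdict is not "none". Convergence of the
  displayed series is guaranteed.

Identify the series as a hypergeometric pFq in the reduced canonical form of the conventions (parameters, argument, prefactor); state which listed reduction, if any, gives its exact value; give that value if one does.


x = \frac{4}{9} here; the reduced form reads 1F0, upper {-\frac{11}{3}}, lower {-}, C = \frac{7}{9}. Verdict: this is the I4 binomial reduction (the 1F0 binomial series: exponent 11/3, x = \frac{4}{9}). Sum: \frac{7}{9} \cdot \left(\frac{5}{9}\right)^{\frac{11}{3}}.

First insight: x = \frac{4}{9} and the two k-th powers (C = 7/9, x = 4/9) combine into one argument.
Adjacent-term ratio: r(k) = \frac{4}{9} * (k-\frac{11}{3}) / [(k+1)] - rational in k, leading ratio \frac{4}{9}; with t_0 = \frac{7}{9}, classification follows.


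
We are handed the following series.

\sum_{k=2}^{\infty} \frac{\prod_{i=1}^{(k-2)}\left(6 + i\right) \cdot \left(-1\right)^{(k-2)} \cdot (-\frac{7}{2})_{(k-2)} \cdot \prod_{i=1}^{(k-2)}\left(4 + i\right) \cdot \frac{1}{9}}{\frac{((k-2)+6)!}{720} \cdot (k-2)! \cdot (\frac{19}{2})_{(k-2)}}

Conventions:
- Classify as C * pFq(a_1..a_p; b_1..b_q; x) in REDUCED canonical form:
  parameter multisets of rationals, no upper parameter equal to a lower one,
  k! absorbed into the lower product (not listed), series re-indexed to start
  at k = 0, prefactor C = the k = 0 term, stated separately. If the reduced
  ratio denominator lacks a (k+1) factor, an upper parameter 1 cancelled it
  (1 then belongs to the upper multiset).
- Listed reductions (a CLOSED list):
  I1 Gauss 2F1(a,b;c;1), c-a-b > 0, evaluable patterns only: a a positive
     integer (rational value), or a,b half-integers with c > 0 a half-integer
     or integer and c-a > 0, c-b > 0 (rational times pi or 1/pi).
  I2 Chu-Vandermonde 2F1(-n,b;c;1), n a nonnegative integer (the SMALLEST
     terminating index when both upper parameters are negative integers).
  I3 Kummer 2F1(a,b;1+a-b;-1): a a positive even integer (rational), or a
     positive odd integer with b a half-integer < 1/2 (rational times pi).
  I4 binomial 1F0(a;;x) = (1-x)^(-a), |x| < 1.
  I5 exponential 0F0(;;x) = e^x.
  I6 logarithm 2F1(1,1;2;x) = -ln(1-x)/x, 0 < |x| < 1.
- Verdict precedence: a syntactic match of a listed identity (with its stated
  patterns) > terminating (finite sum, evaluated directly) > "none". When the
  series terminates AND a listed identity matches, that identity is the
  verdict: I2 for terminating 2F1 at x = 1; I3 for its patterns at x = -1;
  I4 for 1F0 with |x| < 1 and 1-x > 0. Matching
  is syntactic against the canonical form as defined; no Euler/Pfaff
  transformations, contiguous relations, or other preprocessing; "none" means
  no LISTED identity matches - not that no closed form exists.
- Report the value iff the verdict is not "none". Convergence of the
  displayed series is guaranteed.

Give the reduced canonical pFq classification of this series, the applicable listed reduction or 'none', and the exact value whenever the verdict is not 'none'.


The series (x = -1) is 2F1: upper {-\frac{7}{2}, 5}, lower {\frac{19}{2}}, prefactor \frac{1}{9}. Verdict: Kummer's theorem (I3) fires (x = -1; c = \frac{19}{2} equals 1+a-b for upper {-\frac{7}{2}, 5}: listed pattern). Hence: \frac{85085}{524288} \cdot \pi.

Structural cue: from the first term \frac{1}{9}: the running product (prefactor 1/9) telescopes to a rising factorial.
Ratio: r(k) = -1 * (k-\frac{7}{2}) (k+5) / [(k+\frac{19}{2}) (k+1)] ; factor over Q: parameters, x = -1, and C = \frac{1}{9}.


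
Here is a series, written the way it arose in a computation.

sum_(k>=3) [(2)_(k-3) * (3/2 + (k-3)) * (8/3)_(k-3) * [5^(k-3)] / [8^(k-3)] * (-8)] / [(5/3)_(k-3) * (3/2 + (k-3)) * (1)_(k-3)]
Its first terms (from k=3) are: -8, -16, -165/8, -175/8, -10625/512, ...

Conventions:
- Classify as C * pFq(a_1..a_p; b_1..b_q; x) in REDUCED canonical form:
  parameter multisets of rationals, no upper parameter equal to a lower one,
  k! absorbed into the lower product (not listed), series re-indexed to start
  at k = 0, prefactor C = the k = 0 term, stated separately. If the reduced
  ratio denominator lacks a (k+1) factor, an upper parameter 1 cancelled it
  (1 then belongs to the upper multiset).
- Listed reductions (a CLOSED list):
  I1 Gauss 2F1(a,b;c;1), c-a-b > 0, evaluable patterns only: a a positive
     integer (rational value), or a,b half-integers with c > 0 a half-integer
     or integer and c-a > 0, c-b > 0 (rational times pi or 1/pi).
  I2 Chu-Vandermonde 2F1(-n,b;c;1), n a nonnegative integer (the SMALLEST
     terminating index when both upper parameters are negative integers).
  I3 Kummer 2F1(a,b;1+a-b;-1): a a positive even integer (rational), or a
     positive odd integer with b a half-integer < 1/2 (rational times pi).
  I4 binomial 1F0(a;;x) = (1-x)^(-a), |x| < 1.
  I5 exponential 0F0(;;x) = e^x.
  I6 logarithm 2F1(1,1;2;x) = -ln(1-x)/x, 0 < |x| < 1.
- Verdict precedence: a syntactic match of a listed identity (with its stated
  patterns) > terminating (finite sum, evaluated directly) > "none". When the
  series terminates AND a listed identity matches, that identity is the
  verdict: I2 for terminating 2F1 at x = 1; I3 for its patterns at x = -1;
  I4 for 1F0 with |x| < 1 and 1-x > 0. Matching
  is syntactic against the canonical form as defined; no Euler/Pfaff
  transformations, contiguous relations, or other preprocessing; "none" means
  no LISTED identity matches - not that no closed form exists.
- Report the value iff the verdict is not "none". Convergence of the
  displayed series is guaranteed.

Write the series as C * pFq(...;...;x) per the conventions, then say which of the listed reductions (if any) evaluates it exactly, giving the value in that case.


Prefactor -8, argument 5/8: 2F1 with upper {2, 8/3} over lower {5/3}. Verdict: none. No listed pattern accepts 2F1(2, 8/3; 5/3; 5/8).

The tell: t_0 being -8, the two geometric factors (prefactor -8) combine into one argument.
Step ratio: r(k) = (5/8) * (k+2) (k+8/3) / [(k+5/3) (k+1)] - rational; roots negated = parameters, x = (5/8), C = -8.


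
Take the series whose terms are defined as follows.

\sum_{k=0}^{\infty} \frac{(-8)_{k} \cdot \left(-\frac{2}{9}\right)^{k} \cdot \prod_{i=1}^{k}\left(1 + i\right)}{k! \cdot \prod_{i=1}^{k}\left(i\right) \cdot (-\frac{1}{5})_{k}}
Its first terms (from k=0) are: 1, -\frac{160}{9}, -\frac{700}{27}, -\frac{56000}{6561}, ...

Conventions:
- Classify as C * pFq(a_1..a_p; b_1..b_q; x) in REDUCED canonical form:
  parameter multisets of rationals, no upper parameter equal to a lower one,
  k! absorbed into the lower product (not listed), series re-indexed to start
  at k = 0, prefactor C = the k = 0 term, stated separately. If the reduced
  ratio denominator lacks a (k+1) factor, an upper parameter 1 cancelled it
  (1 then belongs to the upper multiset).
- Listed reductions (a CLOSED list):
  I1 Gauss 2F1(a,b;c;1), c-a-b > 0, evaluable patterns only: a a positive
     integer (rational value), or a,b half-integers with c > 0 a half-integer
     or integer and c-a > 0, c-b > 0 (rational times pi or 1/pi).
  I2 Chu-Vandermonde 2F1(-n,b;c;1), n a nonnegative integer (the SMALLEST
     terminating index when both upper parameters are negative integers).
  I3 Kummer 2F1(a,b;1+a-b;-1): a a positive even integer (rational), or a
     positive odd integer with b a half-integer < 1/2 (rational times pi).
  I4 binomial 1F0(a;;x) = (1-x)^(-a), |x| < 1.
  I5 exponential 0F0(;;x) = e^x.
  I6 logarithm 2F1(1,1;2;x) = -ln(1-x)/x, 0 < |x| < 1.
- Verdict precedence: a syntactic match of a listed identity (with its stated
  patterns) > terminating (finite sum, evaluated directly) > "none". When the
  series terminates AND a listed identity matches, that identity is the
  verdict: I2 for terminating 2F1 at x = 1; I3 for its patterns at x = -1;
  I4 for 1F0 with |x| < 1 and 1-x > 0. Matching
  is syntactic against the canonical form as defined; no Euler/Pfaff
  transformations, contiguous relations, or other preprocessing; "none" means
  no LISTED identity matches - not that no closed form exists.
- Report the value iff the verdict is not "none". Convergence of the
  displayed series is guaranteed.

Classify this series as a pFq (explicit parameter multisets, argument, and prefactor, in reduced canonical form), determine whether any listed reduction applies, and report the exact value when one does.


Canonical form: C = 1 times 2F2 with upper {-8, 2}, lower {-\frac{1}{5}, 1}, x = -\frac{2}{9}. Verdict: terminating - upper -8 stops the sum at k = 8; the 9 terms are added exactly. Its exact value is -\frac{443350188691483}{8467591347747}.

Structural cue: with t_0 = 1, the denominator's factorial ratio (C = 1, x = -2/9) is a lower Pochhammer.
Step ratio: r(k) = -\frac{2}{9} * (k-8) (k+2) / [(k-\frac{1}{5}) (k+1) (k+1)] ; factor over Q: parameters, x = -\frac{2}{9}, and C = 1.


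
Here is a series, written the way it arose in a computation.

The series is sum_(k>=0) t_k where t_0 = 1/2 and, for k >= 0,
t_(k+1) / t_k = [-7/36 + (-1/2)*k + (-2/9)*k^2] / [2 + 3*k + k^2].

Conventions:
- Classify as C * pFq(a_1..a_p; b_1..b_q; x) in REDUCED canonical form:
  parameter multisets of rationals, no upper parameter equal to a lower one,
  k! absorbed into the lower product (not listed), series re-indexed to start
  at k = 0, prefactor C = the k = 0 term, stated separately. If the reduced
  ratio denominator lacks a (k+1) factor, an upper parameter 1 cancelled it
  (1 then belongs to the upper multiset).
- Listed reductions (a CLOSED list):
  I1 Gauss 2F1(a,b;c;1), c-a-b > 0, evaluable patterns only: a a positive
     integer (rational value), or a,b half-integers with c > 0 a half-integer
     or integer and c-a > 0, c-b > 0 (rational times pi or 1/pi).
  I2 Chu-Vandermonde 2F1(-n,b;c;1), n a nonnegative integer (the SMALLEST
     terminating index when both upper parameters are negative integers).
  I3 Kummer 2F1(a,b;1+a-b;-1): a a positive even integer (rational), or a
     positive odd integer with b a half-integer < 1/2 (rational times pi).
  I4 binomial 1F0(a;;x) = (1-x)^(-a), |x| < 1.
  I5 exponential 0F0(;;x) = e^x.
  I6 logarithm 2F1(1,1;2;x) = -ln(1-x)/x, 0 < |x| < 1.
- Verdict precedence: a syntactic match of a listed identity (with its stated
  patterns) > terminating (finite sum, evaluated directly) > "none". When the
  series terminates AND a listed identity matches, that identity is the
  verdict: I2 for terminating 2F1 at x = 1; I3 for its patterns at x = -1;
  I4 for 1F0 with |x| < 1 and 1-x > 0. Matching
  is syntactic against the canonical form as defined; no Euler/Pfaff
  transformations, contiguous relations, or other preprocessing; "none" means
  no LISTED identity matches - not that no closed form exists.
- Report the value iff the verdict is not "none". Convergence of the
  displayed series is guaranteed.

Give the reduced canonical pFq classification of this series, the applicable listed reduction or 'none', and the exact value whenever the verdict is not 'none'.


The series (x = -2/9) is 2F1: upper {1/2, 7/4}, lower {2}, prefactor 1/2. Verdict: none (x = -2/9): each listed identity misses the multisets {1/2, 7/4} ; {2}.

Key observation: x = (-2/9) and factor the ratio over Q (C = 1/2, x = -2/9): negated roots = parameters.
Ratio: r(k) = (-2/9) * (k+1/2) (k+7/4) / [(k+2) (k+1)] - rational in k, leading ratio (-2/9); with t_0 = 1/2, classification follows.


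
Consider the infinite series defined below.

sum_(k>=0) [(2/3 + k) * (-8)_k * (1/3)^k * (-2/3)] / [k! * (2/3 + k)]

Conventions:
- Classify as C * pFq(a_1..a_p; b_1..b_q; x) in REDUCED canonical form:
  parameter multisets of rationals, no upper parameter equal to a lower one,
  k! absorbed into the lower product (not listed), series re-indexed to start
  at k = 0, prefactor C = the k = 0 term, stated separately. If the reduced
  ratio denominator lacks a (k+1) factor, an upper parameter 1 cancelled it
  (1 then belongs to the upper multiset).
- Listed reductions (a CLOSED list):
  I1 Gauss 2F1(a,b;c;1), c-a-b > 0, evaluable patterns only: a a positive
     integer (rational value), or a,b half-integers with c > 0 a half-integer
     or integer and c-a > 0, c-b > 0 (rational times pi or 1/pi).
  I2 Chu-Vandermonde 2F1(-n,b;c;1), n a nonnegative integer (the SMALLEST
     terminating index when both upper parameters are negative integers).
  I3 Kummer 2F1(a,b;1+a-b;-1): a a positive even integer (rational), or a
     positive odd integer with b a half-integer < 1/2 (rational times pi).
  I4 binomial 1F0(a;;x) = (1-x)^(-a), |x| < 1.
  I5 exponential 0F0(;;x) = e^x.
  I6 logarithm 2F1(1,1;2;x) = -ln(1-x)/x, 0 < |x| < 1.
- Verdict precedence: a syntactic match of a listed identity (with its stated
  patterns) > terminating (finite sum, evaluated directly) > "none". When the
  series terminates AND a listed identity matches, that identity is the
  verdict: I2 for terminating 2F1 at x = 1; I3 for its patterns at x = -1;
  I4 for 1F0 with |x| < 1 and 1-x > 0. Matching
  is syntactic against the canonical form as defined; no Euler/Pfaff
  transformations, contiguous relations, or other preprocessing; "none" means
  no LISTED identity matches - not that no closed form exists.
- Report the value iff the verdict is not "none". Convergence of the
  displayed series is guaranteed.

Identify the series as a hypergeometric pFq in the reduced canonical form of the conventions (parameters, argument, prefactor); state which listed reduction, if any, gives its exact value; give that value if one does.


Canonical form: C = -2/3 times 1F0 with upper {-8}, lower {-}, x = 1/3. Verdict: binomial (I4) matches (the 1F0 binomial series: exponent 8, x = 1/3). Sum: -512/19683.

First insight: t_0 = -2/3 here, and k + 2/3 divides numerator and denominator alike; C = -2/3, x = 1/3 after cancelling.
Term ratio: r(k) = (1/3) * (k-8) / [(k+1)] - poly over poly, x = (1/3) from leading terms; C = -2/3 at k = 0.


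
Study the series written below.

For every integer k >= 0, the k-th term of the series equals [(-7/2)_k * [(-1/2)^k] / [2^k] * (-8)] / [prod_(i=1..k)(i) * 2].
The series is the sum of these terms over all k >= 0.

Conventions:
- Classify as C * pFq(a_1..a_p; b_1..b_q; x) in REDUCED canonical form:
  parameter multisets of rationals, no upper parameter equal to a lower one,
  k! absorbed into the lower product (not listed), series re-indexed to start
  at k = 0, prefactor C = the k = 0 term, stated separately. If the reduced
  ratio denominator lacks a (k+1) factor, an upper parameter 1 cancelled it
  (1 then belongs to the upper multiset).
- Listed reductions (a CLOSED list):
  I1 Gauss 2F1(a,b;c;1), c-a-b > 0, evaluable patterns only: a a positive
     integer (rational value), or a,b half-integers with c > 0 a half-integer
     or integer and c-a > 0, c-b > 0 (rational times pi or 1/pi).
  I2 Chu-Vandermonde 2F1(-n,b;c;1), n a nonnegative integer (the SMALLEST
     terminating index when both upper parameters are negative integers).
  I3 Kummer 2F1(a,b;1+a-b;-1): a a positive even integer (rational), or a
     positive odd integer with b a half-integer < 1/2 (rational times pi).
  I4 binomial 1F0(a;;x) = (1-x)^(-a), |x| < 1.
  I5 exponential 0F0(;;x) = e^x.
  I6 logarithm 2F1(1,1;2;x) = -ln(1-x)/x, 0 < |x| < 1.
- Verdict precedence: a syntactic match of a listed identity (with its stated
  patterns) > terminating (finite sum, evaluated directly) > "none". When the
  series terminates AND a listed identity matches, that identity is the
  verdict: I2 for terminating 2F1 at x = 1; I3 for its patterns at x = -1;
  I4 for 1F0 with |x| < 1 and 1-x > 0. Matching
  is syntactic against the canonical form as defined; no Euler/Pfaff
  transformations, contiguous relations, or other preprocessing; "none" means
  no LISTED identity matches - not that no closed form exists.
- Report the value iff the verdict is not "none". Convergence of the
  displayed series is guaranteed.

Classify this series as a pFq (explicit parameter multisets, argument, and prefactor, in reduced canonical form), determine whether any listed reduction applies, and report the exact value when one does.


Structural cue: x = (-1/4) and the product of the first k integers (C = -4, x = -1/4) is k!.
Consecutive-term ratio: r(k) = (-1/4) * (k-7/2) / [(k+1)] - rational in k. x = (-1/4); t_0 = -4; negate the roots.

Reduced: x = -1/4, 1F0, upper = {-7/2}, lower = {-}, C = -4. Verdict: the binomial series (I4) applies (the 1F0 binomial series: exponent 7/2, x = -1/4). Its exact value is (-4) * (5/4)^(7/2).


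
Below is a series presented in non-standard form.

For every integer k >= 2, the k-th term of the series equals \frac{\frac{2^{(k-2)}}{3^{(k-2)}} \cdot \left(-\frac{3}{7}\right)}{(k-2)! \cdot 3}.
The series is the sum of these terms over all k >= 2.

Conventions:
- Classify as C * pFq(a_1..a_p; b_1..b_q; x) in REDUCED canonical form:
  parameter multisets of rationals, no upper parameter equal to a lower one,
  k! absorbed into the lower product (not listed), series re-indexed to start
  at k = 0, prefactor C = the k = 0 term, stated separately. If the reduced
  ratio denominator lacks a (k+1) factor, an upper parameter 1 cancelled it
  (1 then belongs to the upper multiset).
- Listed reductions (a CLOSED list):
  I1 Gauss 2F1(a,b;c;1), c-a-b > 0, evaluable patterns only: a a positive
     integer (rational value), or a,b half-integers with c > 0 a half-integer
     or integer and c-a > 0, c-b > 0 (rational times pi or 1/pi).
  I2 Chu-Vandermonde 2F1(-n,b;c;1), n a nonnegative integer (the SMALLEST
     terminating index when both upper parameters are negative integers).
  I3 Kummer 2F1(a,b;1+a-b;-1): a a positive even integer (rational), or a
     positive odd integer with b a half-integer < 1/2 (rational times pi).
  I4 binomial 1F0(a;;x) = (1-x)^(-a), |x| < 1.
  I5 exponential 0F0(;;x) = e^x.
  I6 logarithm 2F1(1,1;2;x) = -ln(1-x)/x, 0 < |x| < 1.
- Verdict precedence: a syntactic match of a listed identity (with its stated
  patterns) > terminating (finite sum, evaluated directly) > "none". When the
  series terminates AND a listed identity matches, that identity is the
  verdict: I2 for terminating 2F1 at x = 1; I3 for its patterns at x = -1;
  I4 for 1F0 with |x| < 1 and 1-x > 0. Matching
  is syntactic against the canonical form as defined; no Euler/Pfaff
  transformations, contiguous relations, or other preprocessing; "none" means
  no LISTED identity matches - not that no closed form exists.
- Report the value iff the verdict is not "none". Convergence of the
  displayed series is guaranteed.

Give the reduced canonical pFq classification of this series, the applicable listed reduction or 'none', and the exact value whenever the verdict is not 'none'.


Prefactor -\frac{1}{7}, argument \frac{2}{3}: 0F0 with upper {-} over lower {-}. Verdict (x = \frac{2}{3}): exponential (I5) applies (the 0F0 exponential series at x = \frac{2}{3}). Its exact value is \left(-\frac{1}{7}\right) \cdot e^{\frac{2}{3}}.

The tell: x = \frac{2}{3} and the two geometric factors (C = -1/7, x = 2/3) combine into one argument.
Consecutive-term ratio: r(k) = \frac{2}{3} * 1 / [(k+1)] - poly over poly, x = \frac{2}{3} from leading terms; C = -\frac{1}{7} at k = 0.


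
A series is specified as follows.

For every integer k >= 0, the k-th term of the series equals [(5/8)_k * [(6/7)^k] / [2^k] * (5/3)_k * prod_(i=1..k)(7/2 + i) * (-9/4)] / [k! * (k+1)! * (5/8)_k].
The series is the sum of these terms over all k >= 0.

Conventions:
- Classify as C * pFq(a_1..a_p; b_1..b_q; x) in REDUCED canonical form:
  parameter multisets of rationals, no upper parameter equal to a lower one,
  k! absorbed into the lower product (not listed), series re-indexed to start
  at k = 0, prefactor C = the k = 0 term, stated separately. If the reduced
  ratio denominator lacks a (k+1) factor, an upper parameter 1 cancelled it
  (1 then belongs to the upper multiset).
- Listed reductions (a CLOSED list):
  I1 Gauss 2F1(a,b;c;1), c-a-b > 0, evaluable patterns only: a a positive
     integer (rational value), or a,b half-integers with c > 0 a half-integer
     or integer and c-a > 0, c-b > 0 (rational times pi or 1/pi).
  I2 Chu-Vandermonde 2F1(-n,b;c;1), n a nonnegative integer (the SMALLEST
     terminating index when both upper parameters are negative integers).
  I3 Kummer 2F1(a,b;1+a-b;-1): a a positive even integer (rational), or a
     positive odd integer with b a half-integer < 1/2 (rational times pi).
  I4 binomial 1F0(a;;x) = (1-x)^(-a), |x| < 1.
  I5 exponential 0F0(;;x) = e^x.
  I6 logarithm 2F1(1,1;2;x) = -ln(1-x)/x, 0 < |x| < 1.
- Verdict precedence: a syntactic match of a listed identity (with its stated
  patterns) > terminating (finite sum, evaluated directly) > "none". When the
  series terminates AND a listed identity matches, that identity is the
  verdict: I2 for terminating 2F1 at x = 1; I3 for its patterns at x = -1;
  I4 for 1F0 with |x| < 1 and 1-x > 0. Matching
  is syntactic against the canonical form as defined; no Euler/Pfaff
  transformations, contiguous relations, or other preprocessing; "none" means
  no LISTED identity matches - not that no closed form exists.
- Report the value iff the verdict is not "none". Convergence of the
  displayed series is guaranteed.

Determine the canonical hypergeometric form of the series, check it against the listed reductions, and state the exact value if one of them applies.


The series (x = 3/7) is 2F1: upper {5/3, 9/2}, lower {2}, prefactor -9/4. Verdict: none. A 2F1 with upper {5/3, 9/2} fits none of I1-I6 at x = 3/7; the sum runs forever.

Structural cue: with t_0 = -9/4, the parameter 5/8 appears in both the upper and lower lists and cancels.
Ratio: r(k) = (3/7) * (k+5/3) (k+9/2) / [(k+2) (k+1)] - rational; roots negated = parameters, x = (3/7), C = -9/4.


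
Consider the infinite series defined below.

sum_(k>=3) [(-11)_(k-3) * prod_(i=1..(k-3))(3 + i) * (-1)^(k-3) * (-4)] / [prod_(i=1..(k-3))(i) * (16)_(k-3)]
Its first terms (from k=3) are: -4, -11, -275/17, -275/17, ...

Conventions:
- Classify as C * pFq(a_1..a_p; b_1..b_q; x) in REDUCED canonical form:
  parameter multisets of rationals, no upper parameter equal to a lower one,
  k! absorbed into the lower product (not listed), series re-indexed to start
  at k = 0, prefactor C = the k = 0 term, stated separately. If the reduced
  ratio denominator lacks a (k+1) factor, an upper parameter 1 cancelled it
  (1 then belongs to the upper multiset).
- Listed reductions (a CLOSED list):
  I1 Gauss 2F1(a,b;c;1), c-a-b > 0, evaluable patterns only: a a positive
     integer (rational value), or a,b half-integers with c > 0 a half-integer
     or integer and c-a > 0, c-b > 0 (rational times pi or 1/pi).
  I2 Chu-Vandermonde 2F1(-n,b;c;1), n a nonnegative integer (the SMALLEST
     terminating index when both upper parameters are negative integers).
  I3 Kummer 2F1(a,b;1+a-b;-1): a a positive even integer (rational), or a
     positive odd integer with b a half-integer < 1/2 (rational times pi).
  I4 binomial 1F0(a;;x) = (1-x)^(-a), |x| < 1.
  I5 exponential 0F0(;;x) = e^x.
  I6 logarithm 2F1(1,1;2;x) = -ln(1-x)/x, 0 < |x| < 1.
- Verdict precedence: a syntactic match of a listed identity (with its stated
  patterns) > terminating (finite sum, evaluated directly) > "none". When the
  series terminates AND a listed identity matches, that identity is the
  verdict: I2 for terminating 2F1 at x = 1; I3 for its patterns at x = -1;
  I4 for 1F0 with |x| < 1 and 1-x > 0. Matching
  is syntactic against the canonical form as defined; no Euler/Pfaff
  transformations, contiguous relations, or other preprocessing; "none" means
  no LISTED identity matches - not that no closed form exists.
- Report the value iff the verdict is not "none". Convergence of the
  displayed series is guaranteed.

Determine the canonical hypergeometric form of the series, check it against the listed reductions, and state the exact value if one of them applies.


With C = -4: the canonical form is 2F1(-11, 4; 16; -1). Verdict: this is Kummer (I3) (x = -1; c = 16 equals 1+a-b for upper {-11, 4}: listed pattern). Its exact value is -70.

Key observation: t_0 being -4, the running product (C = -4, x = -1) telescopes to a rising factorial.
Term ratio: r(k) = (-1) * (k-11) (k+4) / [(k+16) (k+1)] - rational in k. x = (-1); t_0 = -4; negate the roots.


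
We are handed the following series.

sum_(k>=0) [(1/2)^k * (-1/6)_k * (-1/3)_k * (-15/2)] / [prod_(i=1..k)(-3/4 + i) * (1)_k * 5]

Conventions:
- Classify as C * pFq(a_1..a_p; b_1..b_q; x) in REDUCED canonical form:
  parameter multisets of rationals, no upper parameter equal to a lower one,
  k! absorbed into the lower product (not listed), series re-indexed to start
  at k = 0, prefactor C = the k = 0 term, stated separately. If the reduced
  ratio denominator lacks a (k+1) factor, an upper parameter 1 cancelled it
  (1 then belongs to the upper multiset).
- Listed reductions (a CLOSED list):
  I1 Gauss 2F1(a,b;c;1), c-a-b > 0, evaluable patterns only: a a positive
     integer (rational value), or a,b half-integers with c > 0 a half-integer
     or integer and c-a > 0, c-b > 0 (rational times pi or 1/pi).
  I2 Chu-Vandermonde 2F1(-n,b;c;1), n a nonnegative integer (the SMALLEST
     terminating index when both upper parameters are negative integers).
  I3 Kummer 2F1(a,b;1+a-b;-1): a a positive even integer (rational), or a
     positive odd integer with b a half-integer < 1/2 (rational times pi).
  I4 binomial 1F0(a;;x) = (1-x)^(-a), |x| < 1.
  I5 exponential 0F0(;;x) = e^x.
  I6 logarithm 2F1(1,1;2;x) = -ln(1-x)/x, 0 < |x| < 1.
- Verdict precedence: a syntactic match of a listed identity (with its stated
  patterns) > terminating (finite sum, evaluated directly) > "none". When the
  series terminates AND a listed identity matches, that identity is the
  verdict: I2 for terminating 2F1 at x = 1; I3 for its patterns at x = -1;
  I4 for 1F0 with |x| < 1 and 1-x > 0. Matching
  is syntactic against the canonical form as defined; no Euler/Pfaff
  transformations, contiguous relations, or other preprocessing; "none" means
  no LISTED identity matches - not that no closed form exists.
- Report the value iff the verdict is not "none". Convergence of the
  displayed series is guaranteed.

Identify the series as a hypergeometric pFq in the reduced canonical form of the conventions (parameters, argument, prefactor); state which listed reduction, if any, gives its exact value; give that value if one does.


Prefactor -3/2, argument 1/2: 2F1 with upper {-1/3, -1/6} over lower {1/4}. Verdict: none. No listed pattern accepts 2F1(-1/3, -1/6; 1/4; 1/2).

The tell: t_0 being -3/2, (1)_k (C = -3/2, x = 1/2) is k! itself.
Term ratio: r(k) = (1/2) * (k-1/3) (k-1/6) / [(k+1/4) (k+1)] - rational in k. x = (1/2); t_0 = -3/2; negate the roots.


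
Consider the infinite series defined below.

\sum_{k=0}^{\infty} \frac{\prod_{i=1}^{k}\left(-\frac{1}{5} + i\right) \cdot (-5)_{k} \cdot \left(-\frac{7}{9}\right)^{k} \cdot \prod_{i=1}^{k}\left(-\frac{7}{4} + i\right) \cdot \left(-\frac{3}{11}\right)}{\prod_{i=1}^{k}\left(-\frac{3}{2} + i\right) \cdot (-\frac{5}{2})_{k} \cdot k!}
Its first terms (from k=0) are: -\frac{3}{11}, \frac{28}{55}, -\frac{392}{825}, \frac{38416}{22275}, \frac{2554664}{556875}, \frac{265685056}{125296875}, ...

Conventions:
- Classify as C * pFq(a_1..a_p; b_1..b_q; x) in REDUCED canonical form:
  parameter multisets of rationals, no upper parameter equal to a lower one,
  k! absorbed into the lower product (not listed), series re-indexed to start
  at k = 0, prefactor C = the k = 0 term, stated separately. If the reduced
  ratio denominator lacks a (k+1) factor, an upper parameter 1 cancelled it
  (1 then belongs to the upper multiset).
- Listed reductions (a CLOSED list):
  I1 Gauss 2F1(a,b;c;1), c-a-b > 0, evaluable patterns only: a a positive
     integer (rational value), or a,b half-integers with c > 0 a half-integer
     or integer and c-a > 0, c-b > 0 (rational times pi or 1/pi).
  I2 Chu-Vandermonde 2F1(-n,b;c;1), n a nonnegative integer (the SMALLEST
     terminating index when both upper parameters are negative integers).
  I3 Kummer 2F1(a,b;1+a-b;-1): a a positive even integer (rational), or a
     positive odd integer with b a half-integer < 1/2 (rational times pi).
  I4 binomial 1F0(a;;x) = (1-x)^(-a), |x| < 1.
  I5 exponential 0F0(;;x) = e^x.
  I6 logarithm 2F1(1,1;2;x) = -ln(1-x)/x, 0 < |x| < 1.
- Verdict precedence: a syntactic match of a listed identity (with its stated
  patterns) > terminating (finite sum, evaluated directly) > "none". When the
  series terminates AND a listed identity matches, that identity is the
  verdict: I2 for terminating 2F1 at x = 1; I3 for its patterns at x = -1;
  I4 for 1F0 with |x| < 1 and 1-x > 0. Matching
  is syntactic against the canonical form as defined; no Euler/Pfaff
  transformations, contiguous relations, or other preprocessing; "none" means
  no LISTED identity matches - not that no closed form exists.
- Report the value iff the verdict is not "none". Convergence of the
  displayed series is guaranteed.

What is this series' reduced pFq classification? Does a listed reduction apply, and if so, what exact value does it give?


The series (x = -\frac{7}{9}) is 3F2: upper {-5, -\frac{3}{4}, \frac{4}{5}}, lower {-\frac{5}{2}, -\frac{1}{2}}, prefactor -\frac{3}{11}. Verdict: terminating - upper -5 stops the sum at k = 5; the 6 terms are added exactly. Sum: \frac{1026655081}{125296875}.

Structural cue: from the first term -\frac{3}{11}: the running product (prefactor -3/11) telescopes to a rising factorial.
Adjacent-term ratio: r(k) = -\frac{7}{9} * (k-5) (k-\frac{3}{4}) (k+\frac{4}{5}) / [(k-\frac{5}{2}) (k-\frac{1}{2}) (k+1)] - poly over poly, x = -\frac{7}{9} from leading terms; C = -\frac{3}{11} at k = 0.
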